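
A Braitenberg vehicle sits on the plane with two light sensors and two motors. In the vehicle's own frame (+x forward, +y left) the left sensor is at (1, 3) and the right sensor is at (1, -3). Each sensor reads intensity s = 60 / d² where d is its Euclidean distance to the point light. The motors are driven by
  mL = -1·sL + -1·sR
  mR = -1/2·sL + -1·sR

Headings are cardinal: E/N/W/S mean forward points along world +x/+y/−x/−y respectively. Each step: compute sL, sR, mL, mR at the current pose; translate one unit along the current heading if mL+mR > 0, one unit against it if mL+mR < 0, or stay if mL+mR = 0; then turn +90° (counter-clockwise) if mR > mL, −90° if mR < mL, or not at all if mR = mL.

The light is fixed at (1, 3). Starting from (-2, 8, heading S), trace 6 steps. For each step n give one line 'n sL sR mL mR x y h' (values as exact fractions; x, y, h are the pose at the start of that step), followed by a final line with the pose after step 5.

0 15/4 15/13 -255/52 -315/104 -2 8 S
1 12/17 60/13 -1176/221 -1098/221 -2 9 E
2 30/49 6/5 -444/245 -369/245 -3 9 N
3 60/29 60/89 -7080/2581 -4410/2581 -3 8 W
4 15/4 15/13 -255/52 -315/104 -2 8 S
5 12/17 60/13 -1176/221 -1098/221 -2 9 E
final -3 9 N

n=0: pose=(-2,8,S); sL=15/4, sR=15/13; mL=-255/52, mR=-315/104; mL+mR=-825/104 → advance -1; mR−mL=15/8 → turn +1·90°
n=1: pose=(-2,9,E); sL=12/17, sR=60/13; mL=-1176/221, mR=-1098/221; mL+mR=-2274/221 → advance -1; mR−mL=6/17 → turn +1·90°
n=2: pose=(-3,9,N); sL=30/49, sR=6/5; mL=-444/245, mR=-369/245; mL+mR=-813/245 → advance -1; mR−mL=15/49 → turn +1·90°
n=3: pose=(-3,8,W); sL=60/29, sR=60/89; mL=-7080/2581, mR=-4410/2581; mL+mR=-11490/2581 → advance -1; mR−mL=30/29 → turn +1·90°
n=4: pose=(-2,8,S); sL=15/4, sR=15/13; mL=-255/52, mR=-315/104; mL+mR=-825/104 → advance -1; mR−mL=15/8 → turn +1·90°
n=5: pose=(-2,9,E); sL=12/17, sR=60/13; mL=-1176/221, mR=-1098/221; mL+mR=-2274/221 → advance -1; mR−mL=6/17 → turn +1·90°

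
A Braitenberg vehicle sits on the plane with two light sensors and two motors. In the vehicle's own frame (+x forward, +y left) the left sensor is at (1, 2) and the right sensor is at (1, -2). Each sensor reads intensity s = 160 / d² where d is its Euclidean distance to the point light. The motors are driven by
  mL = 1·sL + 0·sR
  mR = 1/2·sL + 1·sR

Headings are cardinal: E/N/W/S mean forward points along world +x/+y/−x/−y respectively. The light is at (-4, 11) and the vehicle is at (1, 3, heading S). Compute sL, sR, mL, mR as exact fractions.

16/13 16/9 16/13 280/117

left sensor world pos  = (3, 2); dL² = 130
right sensor world pos = (-1, 2); dR² = 90
sL = 160/130 = 16/13
sR = 160/90 = 16/9
mL = 1·sL + 0·sR = 16/13
mR = 1/2·sL + 1·sR = 280/117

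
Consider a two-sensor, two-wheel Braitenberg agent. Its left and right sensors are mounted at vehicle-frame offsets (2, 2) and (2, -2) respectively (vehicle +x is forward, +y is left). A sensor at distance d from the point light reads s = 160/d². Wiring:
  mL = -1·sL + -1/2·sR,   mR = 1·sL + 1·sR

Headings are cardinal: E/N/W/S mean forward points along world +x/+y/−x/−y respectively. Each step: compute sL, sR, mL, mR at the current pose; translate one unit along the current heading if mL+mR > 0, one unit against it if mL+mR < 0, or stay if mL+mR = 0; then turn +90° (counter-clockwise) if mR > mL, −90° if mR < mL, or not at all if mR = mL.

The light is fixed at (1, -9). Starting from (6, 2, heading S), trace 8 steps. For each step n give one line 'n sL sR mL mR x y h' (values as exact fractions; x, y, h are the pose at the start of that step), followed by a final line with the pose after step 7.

0 16/13 16/9 -248/117 352/117 6 2 S
1 160/193 160/113 -33520/21809 48960/21809 6 1 E
2 1 10/13 -18/13 23/13 7 1 N
3 160/97 32/37 -7472/3589 9024/3589 7 2 W
4 16/13 16/9 -248/117 352/117 6 2 S
5 160/193 160/113 -33520/21809 48960/21809 6 1 E
6 1 10/13 -18/13 23/13 7 1 N
7 160/97 32/37 -7472/3589 9024/3589 7 2 W
final 6 2 S

n=0: pose=(6,2,S); sL=16/13, sR=16/9; mL=-248/117, mR=352/117; mL+mR=8/9 → advance +1; mR−mL=200/39 → turn +1·90°
n=1: pose=(6,1,E); sL=160/193, sR=160/113; mL=-33520/21809, mR=48960/21809; mL+mR=80/113 → advance +1; mR−mL=82480/21809 → turn +1·90°
n=2: pose=(7,1,N); sL=1, sR=10/13; mL=-18/13, mR=23/13; mL+mR=5/13 → advance +1; mR−mL=41/13 → turn +1·90°
n=3: pose=(7,2,W); sL=160/97, sR=32/37; mL=-7472/3589, mR=9024/3589; mL+mR=16/37 → advance +1; mR−mL=16496/3589 → turn +1·90°
n=4: pose=(6,2,S); sL=16/13, sR=16/9; mL=-248/117, mR=352/117; mL+mR=8/9 → advance +1; mR−mL=200/39 → turn +1·90°
n=5: pose=(6,1,E); sL=160/193, sR=160/113; mL=-33520/21809, mR=48960/21809; mL+mR=80/113 → advance +1; mR−mL=82480/21809 → turn +1·90°
n=6: pose=(7,1,N); sL=1, sR=10/13; mL=-18/13, mR=23/13; mL+mR=5/13 → advance +1; mR−mL=41/13 → turn +1·90°
n=7: pose=(7,2,W); sL=160/97, sR=32/37; mL=-7472/3589, mR=9024/3589; mL+mR=16/37 → advance +1; mR−mL=16496/3589 → turn +1·90°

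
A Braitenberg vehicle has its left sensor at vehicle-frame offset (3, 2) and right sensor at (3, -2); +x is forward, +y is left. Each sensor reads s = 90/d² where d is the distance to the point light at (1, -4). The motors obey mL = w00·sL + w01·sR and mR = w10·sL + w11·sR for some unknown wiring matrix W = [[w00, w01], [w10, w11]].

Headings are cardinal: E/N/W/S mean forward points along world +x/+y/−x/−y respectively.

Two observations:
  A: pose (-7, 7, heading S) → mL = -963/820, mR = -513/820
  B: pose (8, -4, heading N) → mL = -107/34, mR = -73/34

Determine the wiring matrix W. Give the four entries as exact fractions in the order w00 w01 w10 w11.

-1 -1/2 -1 1/2

obs A: pose=(-7,7,S) → sL=9/10, sR=45/82, mL=-963/820, mR=-513/820
obs B: pose=(8,-4,N) → sL=45/17, sR=1, mL=-107/34, mR=-73/34
sensor matrix S = [[9/10, 45/82], [45/17, 1]]; det S = -1926/3485
solve [mL_A; mL_B] = S·[w00; w01] and [mR_A; mR_B] = S·[w10; w11]:
  w00 = -1, w01 = -1/2, w10 = -1, w11 = 1/2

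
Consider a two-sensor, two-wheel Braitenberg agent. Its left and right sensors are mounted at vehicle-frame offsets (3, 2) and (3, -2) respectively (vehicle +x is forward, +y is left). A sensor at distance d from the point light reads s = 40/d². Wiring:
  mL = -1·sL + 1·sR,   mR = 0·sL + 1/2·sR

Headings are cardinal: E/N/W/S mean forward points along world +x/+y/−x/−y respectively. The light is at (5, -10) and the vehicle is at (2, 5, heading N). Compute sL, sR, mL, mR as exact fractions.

left sensor world pos  = (0, 8); dL² = 349
right sensor world pos = (4, 8); dR² = 325
sL = 40/349 = 40/349
sR = 40/325 = 8/65
mL = -1·sL + 1·sR = 192/22685
mR = 0·sL + 1/2·sR = 4/65

40/349 8/65 192/22685 4/65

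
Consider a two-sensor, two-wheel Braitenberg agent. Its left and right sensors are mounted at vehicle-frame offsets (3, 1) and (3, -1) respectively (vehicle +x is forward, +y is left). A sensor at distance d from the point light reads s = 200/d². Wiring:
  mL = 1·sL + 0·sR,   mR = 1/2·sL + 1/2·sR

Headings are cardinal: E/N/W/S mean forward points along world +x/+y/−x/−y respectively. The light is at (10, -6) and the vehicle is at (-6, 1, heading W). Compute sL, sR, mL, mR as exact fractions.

200/397 8/17 200/397 3288/6749

left sensor world pos  = (-9, 0); dL² = 397
right sensor world pos = (-9, 2); dR² = 425
sL = 200/397 = 200/397
sR = 200/425 = 8/17
mL = 1·sL + 0·sR = 200/397
mR = 1/2·sL + 1/2·sR = 3288/6749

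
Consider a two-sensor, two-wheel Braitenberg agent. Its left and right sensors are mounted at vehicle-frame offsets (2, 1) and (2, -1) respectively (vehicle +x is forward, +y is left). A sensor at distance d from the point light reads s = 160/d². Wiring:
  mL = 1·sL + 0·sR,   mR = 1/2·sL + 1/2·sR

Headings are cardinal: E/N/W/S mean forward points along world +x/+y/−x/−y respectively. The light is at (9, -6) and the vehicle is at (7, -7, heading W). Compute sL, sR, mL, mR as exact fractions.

8 10 8 9

left sensor world pos  = (5, -8); dL² = 20
right sensor world pos = (5, -6); dR² = 16
sL = 160/20 = 8
sR = 160/16 = 10
mL = 1·sL + 0·sR = 8
mR = 1/2·sL + 1/2·sR = 9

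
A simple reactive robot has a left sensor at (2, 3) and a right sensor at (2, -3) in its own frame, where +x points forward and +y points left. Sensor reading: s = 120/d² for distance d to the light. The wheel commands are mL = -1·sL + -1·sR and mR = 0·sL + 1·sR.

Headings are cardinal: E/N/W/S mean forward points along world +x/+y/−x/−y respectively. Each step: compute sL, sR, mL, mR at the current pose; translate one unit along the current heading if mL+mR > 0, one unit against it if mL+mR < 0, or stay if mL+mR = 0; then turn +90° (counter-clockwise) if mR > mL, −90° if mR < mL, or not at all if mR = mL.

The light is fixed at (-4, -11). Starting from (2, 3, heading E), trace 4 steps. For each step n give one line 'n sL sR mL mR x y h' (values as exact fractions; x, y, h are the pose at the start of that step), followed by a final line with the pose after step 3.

0 120/353 24/37 -12912/13061 24/37 2 3 E
1 6/13 3/8 -87/104 3/8 1 3 N
2 120/109 24/53 -8976/5777 24/53 1 2 W
3 60/101 12/13 -1992/1313 12/13 2 2 S
final 2 3 E

n=0: pose=(2,3,E); sL=120/353, sR=24/37; mL=-12912/13061, mR=24/37; mL+mR=-120/353 → advance -1; mR−mL=21384/13061 → turn +1·90°
n=1: pose=(1,3,N); sL=6/13, sR=3/8; mL=-87/104, mR=3/8; mL+mR=-6/13 → advance -1; mR−mL=63/52 → turn +1·90°
n=2: pose=(1,2,W); sL=120/109, sR=24/53; mL=-8976/5777, mR=24/53; mL+mR=-120/109 → advance -1; mR−mL=11592/5777 → turn +1·90°
n=3: pose=(2,2,S); sL=60/101, sR=12/13; mL=-1992/1313, mR=12/13; mL+mR=-60/101 → advance -1; mR−mL=3204/1313 → turn +1·90°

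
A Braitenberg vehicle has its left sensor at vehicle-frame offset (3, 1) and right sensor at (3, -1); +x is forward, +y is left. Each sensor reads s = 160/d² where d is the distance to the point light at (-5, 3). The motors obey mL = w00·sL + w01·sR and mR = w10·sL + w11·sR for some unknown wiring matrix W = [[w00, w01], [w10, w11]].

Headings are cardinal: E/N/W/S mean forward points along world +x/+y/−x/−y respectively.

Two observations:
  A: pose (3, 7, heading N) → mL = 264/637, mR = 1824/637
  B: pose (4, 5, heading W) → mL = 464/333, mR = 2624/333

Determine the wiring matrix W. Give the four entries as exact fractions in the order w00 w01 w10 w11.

obs A: pose=(3,7,N) → sL=80/49, sR=16/13, mL=264/637, mR=1824/637
obs B: pose=(4,5,W) → sL=160/37, sR=32/9, mL=464/333, mR=2624/333
sensor matrix S = [[80/49, 16/13], [160/37, 32/9]]; det S = 102400/212121
solve [mL_A; mL_B] = S·[w00; w01] and [mR_A; mR_B] = S·[w10; w11]:
  w00 = -1/2, w01 = 1, w10 = 1, w11 = 1

-1/2 1 1 1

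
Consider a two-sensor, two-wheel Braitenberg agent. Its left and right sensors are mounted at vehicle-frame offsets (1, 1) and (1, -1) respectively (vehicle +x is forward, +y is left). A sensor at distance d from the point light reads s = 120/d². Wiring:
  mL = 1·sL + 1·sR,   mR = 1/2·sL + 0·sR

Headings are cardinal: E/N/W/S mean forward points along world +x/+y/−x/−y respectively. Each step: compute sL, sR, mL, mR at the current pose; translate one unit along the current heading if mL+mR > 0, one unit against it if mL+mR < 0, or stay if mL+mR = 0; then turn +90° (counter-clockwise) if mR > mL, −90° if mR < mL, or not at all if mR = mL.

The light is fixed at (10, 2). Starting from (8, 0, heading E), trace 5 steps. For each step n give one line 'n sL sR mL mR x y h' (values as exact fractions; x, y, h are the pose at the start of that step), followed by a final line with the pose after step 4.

n=0: pose=(8,0,E); sL=60, sR=12; mL=72, mR=30; mL+mR=102 → advance +1; mR−mL=-42 → turn -1·90°
n=1: pose=(9,0,S); sL=40/3, sR=120/13; mL=880/39, mR=20/3; mL+mR=380/13 → advance +1; mR−mL=-620/39 → turn -1·90°
n=2: pose=(9,-1,W); sL=6, sR=15; mL=21, mR=3; mL+mR=24 → advance +1; mR−mL=-18 → turn -1·90°
n=3: pose=(8,-1,N); sL=120/13, sR=24; mL=432/13, mR=60/13; mL+mR=492/13 → advance +1; mR−mL=-372/13 → turn -1·90°
n=4: pose=(8,0,E); sL=60, sR=12; mL=72, mR=30; mL+mR=102 → advance +1; mR−mL=-42 → turn -1·90°

0 60 12 72 30 8 0 E
1 40/3 120/13 880/39 20/3 9 0 S
2 6 15 21 3 9 -1 W
3 120/13 24 432/13 60/13 8 -1 N
4 60 12 72 30 8 0 E
final 9 0 S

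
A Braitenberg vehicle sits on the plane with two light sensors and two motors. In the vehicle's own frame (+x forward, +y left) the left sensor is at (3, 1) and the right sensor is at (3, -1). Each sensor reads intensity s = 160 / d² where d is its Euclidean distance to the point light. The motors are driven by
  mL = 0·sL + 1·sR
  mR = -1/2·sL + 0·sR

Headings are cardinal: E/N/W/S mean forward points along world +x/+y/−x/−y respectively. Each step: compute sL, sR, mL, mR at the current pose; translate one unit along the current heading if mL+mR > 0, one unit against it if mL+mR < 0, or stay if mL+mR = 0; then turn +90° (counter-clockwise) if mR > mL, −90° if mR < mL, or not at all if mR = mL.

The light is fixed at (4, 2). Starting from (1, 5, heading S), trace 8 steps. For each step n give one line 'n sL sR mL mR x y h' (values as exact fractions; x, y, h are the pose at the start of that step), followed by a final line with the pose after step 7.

0 40 10 10 -20 1 5 S
1 32/9 160/61 160/61 -16/9 1 6 W
2 80/37 80/29 80/29 -40/37 0 6 N
3 160/37 160/17 160/17 -80/37 0 7 E
4 20 8 8 -10 1 7 S
5 160/61 32/17 32/17 -80/61 1 8 W
6 80/53 16/9 16/9 -40/53 0 8 N
7 32/13 160/37 160/37 -16/13 0 9 E
final 1 9 S

n=0: pose=(1,5,S); sL=40, sR=10; mL=10, mR=-20; mL+mR=-10 → advance -1; mR−mL=-30 → turn -1·90°
n=1: pose=(1,6,W); sL=32/9, sR=160/61; mL=160/61, mR=-16/9; mL+mR=464/549 → advance +1; mR−mL=-2416/549 → turn -1·90°
n=2: pose=(0,6,N); sL=80/37, sR=80/29; mL=80/29, mR=-40/37; mL+mR=1800/1073 → advance +1; mR−mL=-4120/1073 → turn -1·90°
n=3: pose=(0,7,E); sL=160/37, sR=160/17; mL=160/17, mR=-80/37; mL+mR=4560/629 → advance +1; mR−mL=-7280/629 → turn -1·90°
n=4: pose=(1,7,S); sL=20, sR=8; mL=8, mR=-10; mL+mR=-2 → advance -1; mR−mL=-18 → turn -1·90°
n=5: pose=(1,8,W); sL=160/61, sR=32/17; mL=32/17, mR=-80/61; mL+mR=592/1037 → advance +1; mR−mL=-3312/1037 → turn -1·90°
n=6: pose=(0,8,N); sL=80/53, sR=16/9; mL=16/9, mR=-40/53; mL+mR=488/477 → advance +1; mR−mL=-1208/477 → turn -1·90°
n=7: pose=(0,9,E); sL=32/13, sR=160/37; mL=160/37, mR=-16/13; mL+mR=1488/481 → advance +1; mR−mL=-2672/481 → turn -1·90°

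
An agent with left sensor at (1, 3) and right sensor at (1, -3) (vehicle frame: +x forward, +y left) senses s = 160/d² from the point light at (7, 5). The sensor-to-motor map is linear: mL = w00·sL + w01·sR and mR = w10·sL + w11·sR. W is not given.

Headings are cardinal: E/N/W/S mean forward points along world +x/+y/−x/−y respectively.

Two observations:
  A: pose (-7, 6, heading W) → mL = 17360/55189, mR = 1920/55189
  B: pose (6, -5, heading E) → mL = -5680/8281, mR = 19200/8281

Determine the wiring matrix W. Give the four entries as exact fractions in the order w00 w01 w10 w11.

-1/2 1 1 -1

obs A: pose=(-7,6,W) → sL=160/229, sR=160/241, mL=17360/55189, mR=1920/55189
obs B: pose=(6,-5,E) → sL=160/49, sR=160/169, mL=-5680/8281, mR=19200/8281
sensor matrix S = [[160/229, 160/241], [160/49, 160/169]]; det S = -688435200/457020109
solve [mL_A; mL_B] = S·[w00; w01] and [mR_A; mR_B] = S·[w10; w11]:
  w00 = -1/2, w01 = 1, w10 = 1, w11 = -1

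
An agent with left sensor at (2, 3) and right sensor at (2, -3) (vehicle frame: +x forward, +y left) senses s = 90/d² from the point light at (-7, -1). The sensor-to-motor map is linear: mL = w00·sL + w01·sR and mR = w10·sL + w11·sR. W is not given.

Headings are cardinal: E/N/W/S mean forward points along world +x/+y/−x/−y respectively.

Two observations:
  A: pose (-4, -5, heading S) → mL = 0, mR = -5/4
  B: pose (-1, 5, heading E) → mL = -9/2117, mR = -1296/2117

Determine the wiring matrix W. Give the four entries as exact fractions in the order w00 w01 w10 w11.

obs A: pose=(-4,-5,S) → sL=5/4, sR=5/2, mL=0, mR=-5/4
obs B: pose=(-1,5,E) → sL=18/29, sR=90/73, mL=-9/2117, mR=-1296/2117
sensor matrix S = [[5/4, 5/2], [18/29, 90/73]]; det S = -45/4234
solve [mL_A; mL_B] = S·[w00; w01] and [mR_A; mR_B] = S·[w10; w11]:
  w00 = -1, w01 = 1/2, w10 = 1, w11 = -1

-1 1/2 1 -1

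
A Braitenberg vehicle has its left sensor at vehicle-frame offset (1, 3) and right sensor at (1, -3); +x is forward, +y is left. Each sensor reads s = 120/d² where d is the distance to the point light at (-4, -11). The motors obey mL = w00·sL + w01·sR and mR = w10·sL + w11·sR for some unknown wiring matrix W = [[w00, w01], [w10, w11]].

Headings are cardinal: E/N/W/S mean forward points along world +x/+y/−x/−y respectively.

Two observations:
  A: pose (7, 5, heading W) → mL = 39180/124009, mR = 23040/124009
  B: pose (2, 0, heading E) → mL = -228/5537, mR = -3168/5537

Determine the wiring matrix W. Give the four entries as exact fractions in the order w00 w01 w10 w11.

1 -1/2 1 -1

obs A: pose=(7,5,W) → sL=120/269, sR=120/461, mL=39180/124009, mR=23040/124009
obs B: pose=(2,0,E) → sL=24/49, sR=120/113, mL=-228/5537, mR=-3168/5537
sensor matrix S = [[120/269, 120/461], [24/49, 120/113]]; det S = 237738240/686637833
solve [mL_A; mL_B] = S·[w00; w01] and [mR_A; mR_B] = S·[w10; w11]:
  w00 = 1, w01 = -1/2, w10 = 1, w11 = -1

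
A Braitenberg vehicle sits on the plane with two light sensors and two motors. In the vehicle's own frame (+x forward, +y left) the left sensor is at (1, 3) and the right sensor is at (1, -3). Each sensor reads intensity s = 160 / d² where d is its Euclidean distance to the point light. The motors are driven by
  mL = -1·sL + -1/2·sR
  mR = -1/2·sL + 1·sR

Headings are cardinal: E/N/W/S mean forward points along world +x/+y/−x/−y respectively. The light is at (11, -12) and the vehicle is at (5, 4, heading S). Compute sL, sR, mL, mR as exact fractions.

80/117 80/153 -1880/1989 40/221

left sensor world pos  = (8, 3); dL² = 234
right sensor world pos = (2, 3); dR² = 306
sL = 160/234 = 80/117
sR = 160/306 = 80/153
mL = -1·sL + -1/2·sR = -1880/1989
mR = -1/2·sL + 1·sR = 40/221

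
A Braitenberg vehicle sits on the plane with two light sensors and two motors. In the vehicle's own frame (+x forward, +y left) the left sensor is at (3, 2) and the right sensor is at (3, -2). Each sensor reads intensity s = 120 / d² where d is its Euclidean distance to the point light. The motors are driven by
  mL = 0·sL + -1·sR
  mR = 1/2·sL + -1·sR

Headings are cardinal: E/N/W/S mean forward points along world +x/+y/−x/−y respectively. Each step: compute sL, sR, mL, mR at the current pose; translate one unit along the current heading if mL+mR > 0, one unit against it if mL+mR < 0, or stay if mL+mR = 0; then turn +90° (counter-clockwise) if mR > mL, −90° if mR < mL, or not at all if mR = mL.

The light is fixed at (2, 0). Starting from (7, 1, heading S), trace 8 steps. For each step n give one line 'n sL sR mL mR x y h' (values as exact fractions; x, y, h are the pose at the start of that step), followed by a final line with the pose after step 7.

n=0: pose=(7,1,S); sL=120/53, sR=120/13; mL=-120/13, mR=-5580/689; mL+mR=-11940/689 → advance -1; mR−mL=60/53 → turn +1·90°
n=1: pose=(7,2,E); sL=3/2, sR=15/8; mL=-15/8, mR=-9/8; mL+mR=-3 → advance -1; mR−mL=3/4 → turn +1·90°
n=2: pose=(6,2,N); sL=120/29, sR=120/61; mL=-120/61, mR=180/1769; mL+mR=-3300/1769 → advance -1; mR−mL=60/29 → turn +1·90°
n=3: pose=(6,1,W); sL=60, sR=12; mL=-12, mR=18; mL+mR=6 → advance +1; mR−mL=30 → turn +1·90°
n=4: pose=(5,1,S); sL=120/29, sR=24; mL=-24, mR=-636/29; mL+mR=-1332/29 → advance -1; mR−mL=60/29 → turn +1·90°
n=5: pose=(5,2,E); sL=30/13, sR=10/3; mL=-10/3, mR=-85/39; mL+mR=-215/39 → advance -1; mR−mL=15/13 → turn +1·90°
n=6: pose=(4,2,N); sL=24/5, sR=120/41; mL=-120/41, mR=-108/205; mL+mR=-708/205 → advance -1; mR−mL=12/5 → turn +1·90°
n=7: pose=(4,1,W); sL=60, sR=12; mL=-12, mR=18; mL+mR=6 → advance +1; mR−mL=30 → turn +1·90°

0 120/53 120/13 -120/13 -5580/689 7 1 S
1 3/2 15/8 -15/8 -9/8 7 2 E
2 120/29 120/61 -120/61 180/1769 6 2 N
3 60 12 -12 18 6 1 W
4 120/29 24 -24 -636/29 5 1 S
5 30/13 10/3 -10/3 -85/39 5 2 E
6 24/5 120/41 -120/41 -108/205 4 2 N
7 60 12 -12 18 4 1 W
final 3 1 S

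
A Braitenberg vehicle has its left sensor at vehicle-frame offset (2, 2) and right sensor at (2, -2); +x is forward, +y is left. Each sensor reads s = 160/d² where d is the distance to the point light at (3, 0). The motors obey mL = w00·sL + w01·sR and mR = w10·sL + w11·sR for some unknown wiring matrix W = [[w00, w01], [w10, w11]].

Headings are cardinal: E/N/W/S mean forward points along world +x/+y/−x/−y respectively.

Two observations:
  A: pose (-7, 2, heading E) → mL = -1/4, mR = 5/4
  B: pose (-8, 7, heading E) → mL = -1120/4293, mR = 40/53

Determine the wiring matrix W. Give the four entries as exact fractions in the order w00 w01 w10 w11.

obs A: pose=(-7,2,E) → sL=2, sR=5/2, mL=-1/4, mR=5/4
obs B: pose=(-8,7,E) → sL=80/81, sR=80/53, mL=-1120/4293, mR=40/53
sensor matrix S = [[2, 5/2], [80/81, 80/53]]; det S = 2360/4293
solve [mL_A; mL_B] = S·[w00; w01] and [mR_A; mR_B] = S·[w10; w11]:
  w00 = 1/2, w01 = -1/2, w10 = 0, w11 = 1/2

1/2 -1/2 0 1/2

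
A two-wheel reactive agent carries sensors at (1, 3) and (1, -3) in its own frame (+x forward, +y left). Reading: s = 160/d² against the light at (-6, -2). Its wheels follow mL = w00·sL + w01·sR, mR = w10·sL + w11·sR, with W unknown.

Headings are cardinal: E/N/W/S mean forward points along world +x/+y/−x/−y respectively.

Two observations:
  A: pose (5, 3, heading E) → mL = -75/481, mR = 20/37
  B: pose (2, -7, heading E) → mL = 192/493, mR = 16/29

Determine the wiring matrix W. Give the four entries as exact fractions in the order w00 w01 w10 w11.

obs A: pose=(5,3,E) → sL=10/13, sR=40/37, mL=-75/481, mR=20/37
obs B: pose=(2,-7,E) → sL=32/17, sR=32/29, mL=192/493, mR=16/29
sensor matrix S = [[10/13, 40/37], [32/17, 32/29]]; det S = -281280/237133
solve [mL_A; mL_B] = S·[w00; w01] and [mR_A; mR_B] = S·[w10; w11]:
  w00 = 1/2, w01 = -1/2, w10 = 0, w11 = 1/2

1/2 -1/2 0 1/2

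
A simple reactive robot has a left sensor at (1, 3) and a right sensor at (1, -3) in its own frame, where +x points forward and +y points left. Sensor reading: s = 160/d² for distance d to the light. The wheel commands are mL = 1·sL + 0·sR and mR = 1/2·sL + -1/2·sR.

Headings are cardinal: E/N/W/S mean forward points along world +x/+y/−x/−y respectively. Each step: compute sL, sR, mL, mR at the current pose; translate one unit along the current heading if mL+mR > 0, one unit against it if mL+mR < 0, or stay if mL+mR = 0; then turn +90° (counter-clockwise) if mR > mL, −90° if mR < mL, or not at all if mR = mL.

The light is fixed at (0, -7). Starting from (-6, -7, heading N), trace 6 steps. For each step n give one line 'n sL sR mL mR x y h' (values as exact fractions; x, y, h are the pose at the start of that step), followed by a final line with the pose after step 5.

0 80/41 16 80/41 -288/41 -6 -7 N
1 160/29 160/41 160/29 960/1189 -6 -8 E
2 20 40/17 20 150/17 -5 -8 S
3 160/61 160/37 160/61 -1920/2257 -5 -9 W
4 80/41 16 80/41 -288/41 -6 -9 N
5 32/5 160/61 32/5 576/305 -6 -10 E
final -5 -10 S

n=0: pose=(-6,-7,N); sL=80/41, sR=16; mL=80/41, mR=-288/41; mL+mR=-208/41 → advance -1; mR−mL=-368/41 → turn -1·90°
n=1: pose=(-6,-8,E); sL=160/29, sR=160/41; mL=160/29, mR=960/1189; mL+mR=7520/1189 → advance +1; mR−mL=-5600/1189 → turn -1·90°
n=2: pose=(-5,-8,S); sL=20, sR=40/17; mL=20, mR=150/17; mL+mR=490/17 → advance +1; mR−mL=-190/17 → turn -1·90°
n=3: pose=(-5,-9,W); sL=160/61, sR=160/37; mL=160/61, mR=-1920/2257; mL+mR=4000/2257 → advance +1; mR−mL=-7840/2257 → turn -1·90°
n=4: pose=(-6,-9,N); sL=80/41, sR=16; mL=80/41, mR=-288/41; mL+mR=-208/41 → advance -1; mR−mL=-368/41 → turn -1·90°
n=5: pose=(-6,-10,E); sL=32/5, sR=160/61; mL=32/5, mR=576/305; mL+mR=2528/305 → advance +1; mR−mL=-1376/305 → turn -1·90°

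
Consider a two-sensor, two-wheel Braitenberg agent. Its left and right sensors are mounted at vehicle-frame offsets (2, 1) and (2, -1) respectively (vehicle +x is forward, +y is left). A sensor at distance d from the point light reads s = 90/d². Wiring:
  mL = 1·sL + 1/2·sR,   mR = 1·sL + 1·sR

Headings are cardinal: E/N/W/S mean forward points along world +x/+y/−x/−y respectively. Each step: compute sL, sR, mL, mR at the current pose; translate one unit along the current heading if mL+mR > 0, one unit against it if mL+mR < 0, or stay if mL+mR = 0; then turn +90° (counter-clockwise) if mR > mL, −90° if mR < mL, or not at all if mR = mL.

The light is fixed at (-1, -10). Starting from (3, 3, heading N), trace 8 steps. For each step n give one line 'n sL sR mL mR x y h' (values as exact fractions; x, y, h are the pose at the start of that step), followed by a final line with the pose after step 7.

n=0: pose=(3,3,N); sL=5/13, sR=9/25; mL=367/650, mR=242/325; mL+mR=851/650 → advance +1; mR−mL=9/50 → turn +1·90°
n=1: pose=(3,4,W); sL=90/173, sR=90/229; mL=28395/39617, mR=36180/39617; mL+mR=64575/39617 → advance +1; mR−mL=45/229 → turn +1·90°
n=2: pose=(2,4,S); sL=9/16, sR=45/74; mL=513/592, mR=693/592; mL+mR=603/296 → advance +1; mR−mL=45/148 → turn +1·90°
n=3: pose=(2,3,E); sL=90/221, sR=90/169; mL=1935/2873, mR=2700/2873; mL+mR=4635/2873 → advance +1; mR−mL=45/169 → turn +1·90°
n=4: pose=(3,3,N); sL=5/13, sR=9/25; mL=367/650, mR=242/325; mL+mR=851/650 → advance +1; mR−mL=9/50 → turn +1·90°
n=5: pose=(3,4,W); sL=90/173, sR=90/229; mL=28395/39617, mR=36180/39617; mL+mR=64575/39617 → advance +1; mR−mL=45/229 → turn +1·90°
n=6: pose=(2,4,S); sL=9/16, sR=45/74; mL=513/592, mR=693/592; mL+mR=603/296 → advance +1; mR−mL=45/148 → turn +1·90°
n=7: pose=(2,3,E); sL=90/221, sR=90/169; mL=1935/2873, mR=2700/2873; mL+mR=4635/2873 → advance +1; mR−mL=45/169 → turn +1·90°

0 5/13 9/25 367/650 242/325 3 3 N
1 90/173 90/229 28395/39617 36180/39617 3 4 W
2 9/16 45/74 513/592 693/592 2 4 S
3 90/221 90/169 1935/2873 2700/2873 2 3 E
4 5/13 9/25 367/650 242/325 3 3 N
5 90/173 90/229 28395/39617 36180/39617 3 4 W
6 9/16 45/74 513/592 693/592 2 4 S
7 90/221 90/169 1935/2873 2700/2873 2 3 E
final 3 3 N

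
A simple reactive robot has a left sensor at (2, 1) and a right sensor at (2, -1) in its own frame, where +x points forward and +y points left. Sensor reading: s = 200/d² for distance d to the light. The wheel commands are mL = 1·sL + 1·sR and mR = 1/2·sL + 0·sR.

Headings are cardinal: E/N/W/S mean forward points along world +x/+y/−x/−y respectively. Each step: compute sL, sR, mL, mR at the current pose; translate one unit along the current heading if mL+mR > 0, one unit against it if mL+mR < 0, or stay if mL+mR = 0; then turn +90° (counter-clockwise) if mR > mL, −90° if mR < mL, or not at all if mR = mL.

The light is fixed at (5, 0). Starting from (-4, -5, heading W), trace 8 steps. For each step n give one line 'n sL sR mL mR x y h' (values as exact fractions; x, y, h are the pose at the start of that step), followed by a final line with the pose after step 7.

0 200/157 200/137 58800/21509 100/157 -4 -5 W
1 20/13 20/9 440/117 10/13 -5 -5 N
2 200/73 200/89 32400/6497 100/73 -5 -4 E
3 2 25/17 59/17 1 -4 -4 S
4 200/157 200/137 58800/21509 100/157 -4 -5 W
5 20/13 20/9 440/117 10/13 -5 -5 N
6 200/73 200/89 32400/6497 100/73 -5 -4 E
7 2 25/17 59/17 1 -4 -4 S
final -4 -5 W

n=0: pose=(-4,-5,W); sL=200/157, sR=200/137; mL=58800/21509, mR=100/157; mL+mR=72500/21509 → advance +1; mR−mL=-45100/21509 → turn -1·90°
n=1: pose=(-5,-5,N); sL=20/13, sR=20/9; mL=440/117, mR=10/13; mL+mR=530/117 → advance +1; mR−mL=-350/117 → turn -1·90°
n=2: pose=(-5,-4,E); sL=200/73, sR=200/89; mL=32400/6497, mR=100/73; mL+mR=41300/6497 → advance +1; mR−mL=-23500/6497 → turn -1·90°
n=3: pose=(-4,-4,S); sL=2, sR=25/17; mL=59/17, mR=1; mL+mR=76/17 → advance +1; mR−mL=-42/17 → turn -1·90°
n=4: pose=(-4,-5,W); sL=200/157, sR=200/137; mL=58800/21509, mR=100/157; mL+mR=72500/21509 → advance +1; mR−mL=-45100/21509 → turn -1·90°
n=5: pose=(-5,-5,N); sL=20/13, sR=20/9; mL=440/117, mR=10/13; mL+mR=530/117 → advance +1; mR−mL=-350/117 → turn -1·90°
n=6: pose=(-5,-4,E); sL=200/73, sR=200/89; mL=32400/6497, mR=100/73; mL+mR=41300/6497 → advance +1; mR−mL=-23500/6497 → turn -1·90°
n=7: pose=(-4,-4,S); sL=2, sR=25/17; mL=59/17, mR=1; mL+mR=76/17 → advance +1; mR−mL=-42/17 → turn -1·90°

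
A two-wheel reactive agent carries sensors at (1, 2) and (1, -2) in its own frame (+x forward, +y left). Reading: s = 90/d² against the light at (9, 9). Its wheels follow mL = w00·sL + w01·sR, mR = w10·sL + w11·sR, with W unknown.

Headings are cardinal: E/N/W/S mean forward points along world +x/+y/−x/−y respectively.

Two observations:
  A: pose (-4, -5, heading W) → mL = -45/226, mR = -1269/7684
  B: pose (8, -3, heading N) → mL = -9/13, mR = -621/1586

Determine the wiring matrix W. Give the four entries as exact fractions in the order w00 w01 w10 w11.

-1 0 1/2 -1

obs A: pose=(-4,-5,W) → sL=45/226, sR=9/34, mL=-45/226, mR=-1269/7684
obs B: pose=(8,-3,N) → sL=9/13, sR=45/61, mL=-9/13, mR=-621/1586
sensor matrix S = [[45/226, 9/34], [9/13, 45/61]]; det S = -55404/1523353
solve [mL_A; mL_B] = S·[w00; w01] and [mR_A; mR_B] = S·[w10; w11]:
  w00 = -1, w01 = 0, w10 = 1/2, w11 = -1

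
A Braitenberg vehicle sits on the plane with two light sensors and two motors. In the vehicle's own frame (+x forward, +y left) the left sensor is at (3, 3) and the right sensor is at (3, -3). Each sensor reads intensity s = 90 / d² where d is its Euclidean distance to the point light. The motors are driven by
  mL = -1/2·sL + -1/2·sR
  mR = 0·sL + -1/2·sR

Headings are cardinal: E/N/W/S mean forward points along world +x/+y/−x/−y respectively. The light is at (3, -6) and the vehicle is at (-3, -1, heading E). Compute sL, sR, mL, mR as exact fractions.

90/73 90/13 -3870/949 -45/13

left sensor world pos  = (0, 2); dL² = 73
right sensor world pos = (0, -4); dR² = 13
sL = 90/73 = 90/73
sR = 90/13 = 90/13
mL = -1/2·sL + -1/2·sR = -3870/949
mR = 0·sL + -1/2·sR = -45/13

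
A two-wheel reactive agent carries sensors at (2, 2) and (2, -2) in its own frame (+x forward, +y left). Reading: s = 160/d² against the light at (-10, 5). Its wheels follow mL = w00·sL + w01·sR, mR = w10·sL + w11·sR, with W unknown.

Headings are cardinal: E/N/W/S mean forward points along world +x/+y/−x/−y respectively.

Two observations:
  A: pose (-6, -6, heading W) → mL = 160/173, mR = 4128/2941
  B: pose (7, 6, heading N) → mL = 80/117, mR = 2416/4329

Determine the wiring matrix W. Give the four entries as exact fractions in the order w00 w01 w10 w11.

1 0 1/2 1/2

obs A: pose=(-6,-6,W) → sL=160/173, sR=32/17, mL=160/173, mR=4128/2941
obs B: pose=(7,6,N) → sL=80/117, sR=16/37, mL=80/117, mR=2416/4329
sensor matrix S = [[160/173, 32/17], [80/117, 16/37]]; det S = -11294720/12731589
solve [mL_A; mL_B] = S·[w00; w01] and [mR_A; mR_B] = S·[w10; w11]:
  w00 = 1, w01 = 0, w10 = 1/2, w11 = 1/2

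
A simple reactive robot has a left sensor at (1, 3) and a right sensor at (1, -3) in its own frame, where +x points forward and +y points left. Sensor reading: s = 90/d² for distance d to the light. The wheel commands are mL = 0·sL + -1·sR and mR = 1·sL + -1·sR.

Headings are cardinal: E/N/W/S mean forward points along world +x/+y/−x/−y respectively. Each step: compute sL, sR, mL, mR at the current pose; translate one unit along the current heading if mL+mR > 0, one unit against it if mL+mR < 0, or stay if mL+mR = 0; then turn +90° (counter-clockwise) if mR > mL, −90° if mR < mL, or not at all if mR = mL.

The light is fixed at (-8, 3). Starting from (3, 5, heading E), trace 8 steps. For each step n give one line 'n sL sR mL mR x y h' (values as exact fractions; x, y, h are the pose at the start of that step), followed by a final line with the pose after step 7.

n=0: pose=(3,5,E); sL=90/169, sR=18/29; mL=-18/29, mR=-432/4901; mL+mR=-3474/4901 → advance -1; mR−mL=90/169 → turn +1·90°
n=1: pose=(2,5,N); sL=45/29, sR=45/89; mL=-45/89, mR=2700/2581; mL+mR=1395/2581 → advance +1; mR−mL=45/29 → turn +1·90°
n=2: pose=(2,6,W); sL=10/9, sR=10/13; mL=-10/13, mR=40/117; mL+mR=-50/117 → advance -1; mR−mL=10/9 → turn +1·90°
n=3: pose=(3,6,S); sL=9/20, sR=45/34; mL=-45/34, mR=-297/340; mL+mR=-747/340 → advance -1; mR−mL=9/20 → turn +1·90°
n=4: pose=(3,7,E); sL=90/193, sR=18/29; mL=-18/29, mR=-864/5597; mL+mR=-4338/5597 → advance -1; mR−mL=90/193 → turn +1·90°
n=5: pose=(2,7,N); sL=45/37, sR=45/97; mL=-45/97, mR=2700/3589; mL+mR=1035/3589 → advance +1; mR−mL=45/37 → turn +1·90°
n=6: pose=(2,8,W); sL=18/17, sR=18/29; mL=-18/29, mR=216/493; mL+mR=-90/493 → advance -1; mR−mL=18/17 → turn +1·90°
n=7: pose=(3,8,S); sL=45/106, sR=9/8; mL=-9/8, mR=-297/424; mL+mR=-387/212 → advance -1; mR−mL=45/106 → turn +1·90°

0 90/169 18/29 -18/29 -432/4901 3 5 E
1 45/29 45/89 -45/89 2700/2581 2 5 N
2 10/9 10/13 -10/13 40/117 2 6 W
3 9/20 45/34 -45/34 -297/340 3 6 S
4 90/193 18/29 -18/29 -864/5597 3 7 E
5 45/37 45/97 -45/97 2700/3589 2 7 N
6 18/17 18/29 -18/29 216/493 2 8 W
7 45/106 9/8 -9/8 -297/424 3 8 S
final 3 9 E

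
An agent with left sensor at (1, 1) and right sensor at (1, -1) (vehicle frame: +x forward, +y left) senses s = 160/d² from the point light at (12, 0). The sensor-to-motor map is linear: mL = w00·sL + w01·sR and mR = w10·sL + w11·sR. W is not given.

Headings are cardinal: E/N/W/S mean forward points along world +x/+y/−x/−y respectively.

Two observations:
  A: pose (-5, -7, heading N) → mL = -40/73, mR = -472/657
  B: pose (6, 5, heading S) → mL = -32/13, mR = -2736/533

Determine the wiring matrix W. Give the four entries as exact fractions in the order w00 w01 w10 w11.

0 -1 -1 -1/2

obs A: pose=(-5,-7,N) → sL=4/9, sR=40/73, mL=-40/73, mR=-472/657
obs B: pose=(6,5,S) → sL=160/41, sR=32/13, mL=-32/13, mR=-2736/533
sensor matrix S = [[4/9, 40/73], [160/41, 32/13]]; det S = -365696/350181
solve [mL_A; mL_B] = S·[w00; w01] and [mR_A; mR_B] = S·[w10; w11]:
  w00 = 0, w01 = -1, w10 = -1, w11 = -1/2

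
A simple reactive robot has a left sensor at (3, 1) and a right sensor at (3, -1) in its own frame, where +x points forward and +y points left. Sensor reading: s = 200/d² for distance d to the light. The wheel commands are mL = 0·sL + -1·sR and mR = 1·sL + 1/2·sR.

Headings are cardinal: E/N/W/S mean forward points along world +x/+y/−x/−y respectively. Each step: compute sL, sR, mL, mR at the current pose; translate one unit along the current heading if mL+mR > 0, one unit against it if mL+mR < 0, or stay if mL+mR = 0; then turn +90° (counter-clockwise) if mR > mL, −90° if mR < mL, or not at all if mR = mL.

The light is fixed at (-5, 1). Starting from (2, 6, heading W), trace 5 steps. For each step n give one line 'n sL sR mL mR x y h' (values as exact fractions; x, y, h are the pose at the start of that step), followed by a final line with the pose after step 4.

n=0: pose=(2,6,W); sL=25/4, sR=50/13; mL=-50/13, mR=425/52; mL+mR=225/52 → advance +1; mR−mL=625/52 → turn +1·90°
n=1: pose=(1,6,S); sL=200/53, sR=200/29; mL=-200/29, mR=11100/1537; mL+mR=500/1537 → advance +1; mR−mL=21700/1537 → turn +1·90°
n=2: pose=(1,5,E); sL=100/53, sR=20/9; mL=-20/9, mR=1430/477; mL+mR=370/477 → advance +1; mR−mL=830/159 → turn +1·90°
n=3: pose=(2,5,N); sL=40/17, sR=200/113; mL=-200/113, mR=6220/1921; mL+mR=2820/1921 → advance +1; mR−mL=9620/1921 → turn +1·90°
n=4: pose=(2,6,W); sL=25/4, sR=50/13; mL=-50/13, mR=425/52; mL+mR=225/52 → advance +1; mR−mL=625/52 → turn +1·90°

0 25/4 50/13 -50/13 425/52 2 6 W
1 200/53 200/29 -200/29 11100/1537 1 6 S
2 100/53 20/9 -20/9 1430/477 1 5 E
3 40/17 200/113 -200/113 6220/1921 2 5 N
4 25/4 50/13 -50/13 425/52 2 6 W
final 1 6 S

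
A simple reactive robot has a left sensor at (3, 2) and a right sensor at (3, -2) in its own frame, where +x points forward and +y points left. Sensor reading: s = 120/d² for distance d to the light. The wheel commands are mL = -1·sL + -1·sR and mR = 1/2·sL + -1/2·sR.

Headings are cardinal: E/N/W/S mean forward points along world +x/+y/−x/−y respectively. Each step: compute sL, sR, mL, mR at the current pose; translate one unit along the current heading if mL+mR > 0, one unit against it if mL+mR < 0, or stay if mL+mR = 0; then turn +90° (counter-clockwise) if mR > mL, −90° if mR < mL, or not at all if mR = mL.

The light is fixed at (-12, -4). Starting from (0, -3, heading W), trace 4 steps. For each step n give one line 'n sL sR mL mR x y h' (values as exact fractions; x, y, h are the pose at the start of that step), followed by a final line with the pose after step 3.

n=0: pose=(0,-3,W); sL=60/41, sR=4/3; mL=-344/123, mR=8/123; mL+mR=-112/41 → advance -1; mR−mL=352/123 → turn +1·90°
n=1: pose=(1,-3,S); sL=120/229, sR=24/25; mL=-8496/5725, mR=-1248/5725; mL+mR=-9744/5725 → advance -1; mR−mL=7248/5725 → turn +1·90°
n=2: pose=(1,-2,E); sL=15/34, sR=15/32; mL=-495/544, mR=-15/1088; mL+mR=-1005/1088 → advance -1; mR−mL=975/1088 → turn +1·90°
n=3: pose=(0,-2,N); sL=24/25, sR=120/221; mL=-8304/5525, mR=1152/5525; mL+mR=-7152/5525 → advance -1; mR−mL=9456/5525 → turn +1·90°

0 60/41 4/3 -344/123 8/123 0 -3 W
1 120/229 24/25 -8496/5725 -1248/5725 1 -3 S
2 15/34 15/32 -495/544 -15/1088 1 -2 E
3 24/25 120/221 -8304/5525 1152/5525 0 -2 N
final 0 -3 W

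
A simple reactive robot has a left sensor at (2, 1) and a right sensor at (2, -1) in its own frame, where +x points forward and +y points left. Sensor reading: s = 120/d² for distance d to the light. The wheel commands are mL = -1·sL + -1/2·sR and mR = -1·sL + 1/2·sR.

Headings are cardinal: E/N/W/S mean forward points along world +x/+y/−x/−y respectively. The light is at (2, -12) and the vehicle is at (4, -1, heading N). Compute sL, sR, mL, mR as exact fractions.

12/17 60/89 -1578/1513 -558/1513

left sensor world pos  = (3, 1); dL² = 170
right sensor world pos = (5, 1); dR² = 178
sL = 120/170 = 12/17
sR = 120/178 = 60/89
mL = -1·sL + -1/2·sR = -1578/1513
mR = -1·sL + 1/2·sR = -558/1513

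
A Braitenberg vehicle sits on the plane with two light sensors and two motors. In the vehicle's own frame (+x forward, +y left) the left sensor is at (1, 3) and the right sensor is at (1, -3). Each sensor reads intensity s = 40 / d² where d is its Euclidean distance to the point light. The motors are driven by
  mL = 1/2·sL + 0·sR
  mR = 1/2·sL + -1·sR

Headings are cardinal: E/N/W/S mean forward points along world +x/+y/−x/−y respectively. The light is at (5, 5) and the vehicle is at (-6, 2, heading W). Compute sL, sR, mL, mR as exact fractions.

left sensor world pos  = (-7, -1); dL² = 180
right sensor world pos = (-7, 5); dR² = 144
sL = 40/180 = 2/9
sR = 40/144 = 5/18
mL = 1/2·sL + 0·sR = 1/9
mR = 1/2·sL + -1·sR = -1/6

2/9 5/18 1/9 -1/6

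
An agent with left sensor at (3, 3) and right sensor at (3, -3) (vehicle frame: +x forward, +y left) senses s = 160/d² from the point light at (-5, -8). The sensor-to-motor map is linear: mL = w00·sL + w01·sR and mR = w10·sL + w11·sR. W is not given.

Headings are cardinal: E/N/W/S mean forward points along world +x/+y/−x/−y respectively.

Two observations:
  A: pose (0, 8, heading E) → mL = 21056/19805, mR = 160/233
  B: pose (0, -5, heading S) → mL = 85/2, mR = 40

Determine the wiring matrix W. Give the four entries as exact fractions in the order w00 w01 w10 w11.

obs A: pose=(0,8,E) → sL=32/85, sR=160/233, mL=21056/19805, mR=160/233
obs B: pose=(0,-5,S) → sL=5/2, sR=40, mL=85/2, mR=40
sensor matrix S = [[32/85, 160/233], [5/2, 40]]; det S = 52848/3961
solve [mL_A; mL_B] = S·[w00; w01] and [mR_A; mR_B] = S·[w10; w11]:
  w00 = 1, w01 = 1, w10 = 0, w11 = 1

1 1 0 1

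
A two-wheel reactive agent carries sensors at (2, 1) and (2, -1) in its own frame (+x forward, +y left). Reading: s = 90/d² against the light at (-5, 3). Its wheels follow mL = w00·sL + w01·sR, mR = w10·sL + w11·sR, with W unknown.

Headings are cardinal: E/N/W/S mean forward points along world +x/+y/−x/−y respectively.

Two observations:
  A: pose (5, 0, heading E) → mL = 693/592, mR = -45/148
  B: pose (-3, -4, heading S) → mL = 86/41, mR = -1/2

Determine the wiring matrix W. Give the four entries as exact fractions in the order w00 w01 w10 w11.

1 1 -1/2 0

obs A: pose=(5,0,E) → sL=45/74, sR=9/16, mL=693/592, mR=-45/148
obs B: pose=(-3,-4,S) → sL=1, sR=45/41, mL=86/41, mR=-1/2
sensor matrix S = [[45/74, 9/16], [1, 45/41]]; det S = 2547/24272
solve [mL_A; mL_B] = S·[w00; w01] and [mR_A; mR_B] = S·[w10; w11]:
  w00 = 1, w01 = 1, w10 = -1/2, w11 = 0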